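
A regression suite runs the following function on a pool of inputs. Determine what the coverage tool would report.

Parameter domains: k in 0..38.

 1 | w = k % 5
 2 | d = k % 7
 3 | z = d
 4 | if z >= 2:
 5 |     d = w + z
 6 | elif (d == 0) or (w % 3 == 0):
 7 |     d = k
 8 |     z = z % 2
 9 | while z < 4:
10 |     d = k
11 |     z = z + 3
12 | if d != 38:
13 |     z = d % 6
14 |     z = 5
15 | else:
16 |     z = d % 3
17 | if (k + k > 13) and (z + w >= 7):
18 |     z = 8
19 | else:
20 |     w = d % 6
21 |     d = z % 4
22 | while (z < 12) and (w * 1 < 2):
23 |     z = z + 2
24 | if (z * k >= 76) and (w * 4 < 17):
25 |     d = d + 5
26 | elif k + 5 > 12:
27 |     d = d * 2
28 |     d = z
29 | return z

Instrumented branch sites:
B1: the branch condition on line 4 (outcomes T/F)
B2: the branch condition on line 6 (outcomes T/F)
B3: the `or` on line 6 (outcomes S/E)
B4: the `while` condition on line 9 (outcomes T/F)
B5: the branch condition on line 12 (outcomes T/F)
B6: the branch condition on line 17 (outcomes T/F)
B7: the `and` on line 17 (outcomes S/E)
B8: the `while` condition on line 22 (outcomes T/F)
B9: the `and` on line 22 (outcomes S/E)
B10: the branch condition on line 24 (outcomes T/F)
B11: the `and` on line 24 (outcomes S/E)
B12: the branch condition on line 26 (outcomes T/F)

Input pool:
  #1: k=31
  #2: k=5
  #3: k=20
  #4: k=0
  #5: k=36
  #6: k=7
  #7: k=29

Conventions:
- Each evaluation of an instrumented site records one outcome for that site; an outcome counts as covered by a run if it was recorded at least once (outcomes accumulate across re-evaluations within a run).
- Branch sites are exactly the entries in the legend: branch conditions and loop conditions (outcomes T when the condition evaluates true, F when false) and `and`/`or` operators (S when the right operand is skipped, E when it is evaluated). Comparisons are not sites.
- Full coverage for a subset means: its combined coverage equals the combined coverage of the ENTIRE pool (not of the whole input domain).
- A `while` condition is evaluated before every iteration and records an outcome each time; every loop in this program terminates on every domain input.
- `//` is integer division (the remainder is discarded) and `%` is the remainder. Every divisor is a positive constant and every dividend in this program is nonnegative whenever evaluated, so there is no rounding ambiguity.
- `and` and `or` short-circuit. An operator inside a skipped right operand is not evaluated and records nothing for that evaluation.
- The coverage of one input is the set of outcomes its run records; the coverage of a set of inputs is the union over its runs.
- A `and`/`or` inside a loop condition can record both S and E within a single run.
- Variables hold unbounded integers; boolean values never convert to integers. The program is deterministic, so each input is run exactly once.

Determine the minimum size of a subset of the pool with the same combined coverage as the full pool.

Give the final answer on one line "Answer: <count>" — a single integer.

test 1 (k=31) hits B1=T, B4=T, B4=F, B5=T, B6=F, B7=E, B8=T, B8=F, B9=S, B9=E, B10=T, B11=E
test 2 (k=5) hits B1=T, B4=F, B5=T, B6=F, B7=S, B8=F, B9=E, B10=F, B11=S, B12=F
test 3 (k=20) hits B1=T, B4=F, B5=T, B6=F, B7=E, B8=T, B8=F, B9=S, B9=E, B10=T, B11=E
test 4 (k=0) hits B1=F, B2=T, B3=S, B4=T, B4=F, B5=T, B6=F, B7=S, B8=T, B8=F, B9=S, B9=E, B10=F, B11=S, B12=F
test 5 (k=36) hits B1=F, B2=F, B3=E, B4=T, B4=F, B5=T, B6=F, B7=E, B8=T, B8=F, B9=S, B9=E, B10=T, B11=E
test 6 (k=7) hits B1=F, B2=T, B3=S, B4=T, B4=F, B5=T, B6=T, B7=E, B8=F, B9=E, B10=F, B11=S, B12=F
test 7 (k=29) hits B1=F, B2=F, B3=E, B4=T, B4=F, B5=T, B6=T, B7=E, B8=F, B9=E, B10=T, B11=E
pool-wide coverage (22 outcomes): B1=T, B1=F, B2=T, B2=F, B3=S, B3=E, B4=T, B4=F, B5=T, B6=T, B6=F, B7=S, B7=E, B8=T, B8=F, B9=S, B9=E, B10=T, B10=F, B11=S, B11=E, B12=F
size 1 is not enough: best union over all size-1 subsets is 15/22
size 2 is not enough: best union over all size-2 subsets is 21/22
size 3: inputs {1, 4, 7} cover all 22 outcomes, and no lexicographically smaller subset of this size does

Answer: 3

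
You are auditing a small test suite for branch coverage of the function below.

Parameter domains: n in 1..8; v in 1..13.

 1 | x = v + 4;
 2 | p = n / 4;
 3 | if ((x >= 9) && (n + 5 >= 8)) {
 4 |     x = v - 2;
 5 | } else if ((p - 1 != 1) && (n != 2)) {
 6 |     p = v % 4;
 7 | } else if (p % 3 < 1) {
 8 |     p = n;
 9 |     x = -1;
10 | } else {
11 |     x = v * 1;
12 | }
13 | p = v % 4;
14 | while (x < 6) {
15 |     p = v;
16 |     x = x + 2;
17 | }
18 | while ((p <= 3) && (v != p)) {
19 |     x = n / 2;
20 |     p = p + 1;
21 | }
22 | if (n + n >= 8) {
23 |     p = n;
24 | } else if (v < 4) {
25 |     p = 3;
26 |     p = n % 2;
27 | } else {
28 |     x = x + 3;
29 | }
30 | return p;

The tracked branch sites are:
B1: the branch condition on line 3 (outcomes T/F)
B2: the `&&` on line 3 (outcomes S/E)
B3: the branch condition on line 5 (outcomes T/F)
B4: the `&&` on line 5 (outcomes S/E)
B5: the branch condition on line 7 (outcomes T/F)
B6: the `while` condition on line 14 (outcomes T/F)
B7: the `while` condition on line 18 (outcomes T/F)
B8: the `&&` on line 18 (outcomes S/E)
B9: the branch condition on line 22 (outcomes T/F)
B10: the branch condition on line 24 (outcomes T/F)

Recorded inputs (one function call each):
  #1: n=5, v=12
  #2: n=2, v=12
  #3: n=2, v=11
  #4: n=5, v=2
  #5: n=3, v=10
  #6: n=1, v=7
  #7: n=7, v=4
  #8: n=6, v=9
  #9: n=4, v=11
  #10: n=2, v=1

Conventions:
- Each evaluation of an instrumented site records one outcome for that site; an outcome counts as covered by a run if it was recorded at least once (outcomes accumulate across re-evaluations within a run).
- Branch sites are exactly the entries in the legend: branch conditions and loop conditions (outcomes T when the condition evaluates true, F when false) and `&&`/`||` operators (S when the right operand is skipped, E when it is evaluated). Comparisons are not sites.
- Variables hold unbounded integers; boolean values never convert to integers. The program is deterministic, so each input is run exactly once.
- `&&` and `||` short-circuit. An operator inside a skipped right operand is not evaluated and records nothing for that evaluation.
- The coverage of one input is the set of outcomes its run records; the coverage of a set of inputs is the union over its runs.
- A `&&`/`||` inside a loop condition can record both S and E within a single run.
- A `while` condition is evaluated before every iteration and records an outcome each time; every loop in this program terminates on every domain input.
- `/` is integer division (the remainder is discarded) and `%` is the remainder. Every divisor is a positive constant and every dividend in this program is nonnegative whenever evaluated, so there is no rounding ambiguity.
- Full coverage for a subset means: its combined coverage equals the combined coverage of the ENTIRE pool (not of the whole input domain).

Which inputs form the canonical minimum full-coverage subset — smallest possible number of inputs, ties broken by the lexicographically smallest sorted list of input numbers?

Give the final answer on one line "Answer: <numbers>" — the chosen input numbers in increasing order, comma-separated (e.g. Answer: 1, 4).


input #1 (n=5, v=12): covers B1=T, B2=E, B6=F, B7=T, B7=F, B8=S, B8=E, B9=T
input #2 (n=2, v=12): covers B1=F, B2=E, B3=F, B4=E, B5=T, B6=T, B6=F, B7=F, B8=S, B9=F, B10=F
input #3 (n=2, v=11): covers B1=F, B2=E, B3=F, B4=E, B5=T, B6=T, B6=F, B7=F, B8=S, B9=F, B10=F
input #4 (n=5, v=2): covers B1=F, B2=S, B3=T, B4=E, B6=F, B7=F, B8=E, B9=T
input #5 (n=3, v=10): covers B1=T, B2=E, B6=F, B7=T, B7=F, B8=S, B8=E, B9=F, B10=F
input #6 (n=1, v=7): covers B1=F, B2=E, B3=T, B4=E, B6=F, B7=T, B7=F, B8=S, B8=E, B9=F, B10=F
input #7 (n=7, v=4): covers B1=F, B2=S, B3=T, B4=E, B6=F, B7=T, B7=F, B8=S, B8=E, B9=T
input #8 (n=6, v=9): covers B1=T, B2=E, B6=F, B7=T, B7=F, B8=S, B8=E, B9=T
input #9 (n=4, v=11): covers B1=T, B2=E, B6=F, B7=T, B7=F, B8=S, B8=E, B9=T
input #10 (n=2, v=1): covers B1=F, B2=S, B3=F, B4=E, B5=T, B6=T, B6=F, B7=F, B8=E, B9=F, B10=T
union over all inputs: B1=T, B1=F, B2=S, B2=E, B3=T, B3=F, B4=E, B5=T, B6=T, B6=F, B7=T, B7=F, B8=S, B8=E, B9=T, B9=F, B10=T, B10=F (18 outcomes)
checked all size-1 subsets: none covers 18 outcomes (max 11/18)
checked all size-2 subsets: none covers 18 outcomes (max 16/18)
at size 3, {1, 6, 10} reaches all 18 outcomes; every lexicographically earlier size-3 subset fails
Answer: 1, 6, 10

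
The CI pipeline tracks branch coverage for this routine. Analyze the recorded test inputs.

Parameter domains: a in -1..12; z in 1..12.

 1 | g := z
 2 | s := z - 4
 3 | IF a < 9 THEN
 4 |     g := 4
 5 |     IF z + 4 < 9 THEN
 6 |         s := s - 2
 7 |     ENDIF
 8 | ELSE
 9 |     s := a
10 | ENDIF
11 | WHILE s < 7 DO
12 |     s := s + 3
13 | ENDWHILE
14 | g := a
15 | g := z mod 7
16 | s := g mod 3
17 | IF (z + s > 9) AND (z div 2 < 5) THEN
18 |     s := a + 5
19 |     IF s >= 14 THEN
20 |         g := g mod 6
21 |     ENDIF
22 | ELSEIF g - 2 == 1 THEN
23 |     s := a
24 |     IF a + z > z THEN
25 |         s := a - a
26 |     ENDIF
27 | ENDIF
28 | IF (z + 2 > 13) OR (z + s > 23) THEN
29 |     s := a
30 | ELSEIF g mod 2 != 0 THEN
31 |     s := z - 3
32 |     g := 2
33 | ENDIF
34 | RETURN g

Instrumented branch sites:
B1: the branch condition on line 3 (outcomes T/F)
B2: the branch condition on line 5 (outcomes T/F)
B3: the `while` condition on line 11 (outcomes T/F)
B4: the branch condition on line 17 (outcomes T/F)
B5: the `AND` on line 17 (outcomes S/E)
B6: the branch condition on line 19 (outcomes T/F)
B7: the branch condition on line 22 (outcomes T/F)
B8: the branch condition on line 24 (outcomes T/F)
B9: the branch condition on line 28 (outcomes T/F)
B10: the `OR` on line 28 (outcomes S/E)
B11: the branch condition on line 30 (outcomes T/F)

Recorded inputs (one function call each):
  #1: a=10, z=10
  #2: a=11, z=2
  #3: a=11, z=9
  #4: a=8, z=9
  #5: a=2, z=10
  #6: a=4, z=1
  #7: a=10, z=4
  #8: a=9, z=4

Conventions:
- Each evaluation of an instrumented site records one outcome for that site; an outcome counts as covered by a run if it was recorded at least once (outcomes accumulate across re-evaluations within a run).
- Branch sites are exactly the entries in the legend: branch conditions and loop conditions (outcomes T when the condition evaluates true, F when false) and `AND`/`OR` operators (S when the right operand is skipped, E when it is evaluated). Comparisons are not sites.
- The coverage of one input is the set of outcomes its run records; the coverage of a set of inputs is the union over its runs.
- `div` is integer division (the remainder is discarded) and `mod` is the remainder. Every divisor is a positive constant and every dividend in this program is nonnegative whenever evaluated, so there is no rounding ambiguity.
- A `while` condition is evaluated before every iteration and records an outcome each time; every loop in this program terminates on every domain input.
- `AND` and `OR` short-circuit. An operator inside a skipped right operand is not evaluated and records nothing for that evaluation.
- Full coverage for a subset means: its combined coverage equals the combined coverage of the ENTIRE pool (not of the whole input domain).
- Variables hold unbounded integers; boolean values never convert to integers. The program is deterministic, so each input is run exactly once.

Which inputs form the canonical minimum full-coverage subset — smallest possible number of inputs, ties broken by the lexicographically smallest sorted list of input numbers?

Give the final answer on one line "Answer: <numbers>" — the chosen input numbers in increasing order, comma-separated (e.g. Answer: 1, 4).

run #1 (a=10, z=10) records B1=F, B3=F, B4=F, B5=E, B7=T, B8=T, B9=F, B10=E, B11=T
run #2 (a=11, z=2) records B1=F, B3=F, B4=F, B5=S, B7=F, B9=F, B10=E, B11=F
run #3 (a=11, z=9) records B1=F, B3=F, B4=T, B5=E, B6=T, B9=T, B10=E
run #4 (a=8, z=9) records B1=T, B2=F, B3=T, B3=F, B4=T, B5=E, B6=F, B9=F, B10=E, B11=F
run #5 (a=2, z=10) records B1=T, B2=F, B3=T, B3=F, B4=F, B5=E, B7=T, B8=T, B9=F, B10=E, B11=T
run #6 (a=4, z=1) records B1=T, B2=T, B3=T, B3=F, B4=F, B5=S, B7=F, B9=F, B10=E, B11=T
run #7 (a=10, z=4) records B1=F, B3=F, B4=F, B5=S, B7=F, B9=F, B10=E, B11=F
run #8 (a=9, z=4) records B1=F, B3=F, B4=F, B5=S, B7=F, B9=F, B10=E, B11=F
the full pool covers 20 outcomes: B1=T, B1=F, B2=T, B2=F, B3=T, B3=F, B4=T, B4=F, B5=S, B5=E, B6=T, B6=F, B7=T, B7=F, B8=T, B9=T, B9=F, B10=E, B11=T, B11=F
checked all size-1 subsets: none covers 20 outcomes (max 11/20)
checked all size-2 subsets: none covers 20 outcomes (max 15/20)
checked all size-3 subsets: none covers 20 outcomes (max 18/20)
at size 4, {1, 3, 4, 6} reaches all 20 outcomes; every lexicographically earlier size-4 subset fails

Answer: 1, 3, 4, 6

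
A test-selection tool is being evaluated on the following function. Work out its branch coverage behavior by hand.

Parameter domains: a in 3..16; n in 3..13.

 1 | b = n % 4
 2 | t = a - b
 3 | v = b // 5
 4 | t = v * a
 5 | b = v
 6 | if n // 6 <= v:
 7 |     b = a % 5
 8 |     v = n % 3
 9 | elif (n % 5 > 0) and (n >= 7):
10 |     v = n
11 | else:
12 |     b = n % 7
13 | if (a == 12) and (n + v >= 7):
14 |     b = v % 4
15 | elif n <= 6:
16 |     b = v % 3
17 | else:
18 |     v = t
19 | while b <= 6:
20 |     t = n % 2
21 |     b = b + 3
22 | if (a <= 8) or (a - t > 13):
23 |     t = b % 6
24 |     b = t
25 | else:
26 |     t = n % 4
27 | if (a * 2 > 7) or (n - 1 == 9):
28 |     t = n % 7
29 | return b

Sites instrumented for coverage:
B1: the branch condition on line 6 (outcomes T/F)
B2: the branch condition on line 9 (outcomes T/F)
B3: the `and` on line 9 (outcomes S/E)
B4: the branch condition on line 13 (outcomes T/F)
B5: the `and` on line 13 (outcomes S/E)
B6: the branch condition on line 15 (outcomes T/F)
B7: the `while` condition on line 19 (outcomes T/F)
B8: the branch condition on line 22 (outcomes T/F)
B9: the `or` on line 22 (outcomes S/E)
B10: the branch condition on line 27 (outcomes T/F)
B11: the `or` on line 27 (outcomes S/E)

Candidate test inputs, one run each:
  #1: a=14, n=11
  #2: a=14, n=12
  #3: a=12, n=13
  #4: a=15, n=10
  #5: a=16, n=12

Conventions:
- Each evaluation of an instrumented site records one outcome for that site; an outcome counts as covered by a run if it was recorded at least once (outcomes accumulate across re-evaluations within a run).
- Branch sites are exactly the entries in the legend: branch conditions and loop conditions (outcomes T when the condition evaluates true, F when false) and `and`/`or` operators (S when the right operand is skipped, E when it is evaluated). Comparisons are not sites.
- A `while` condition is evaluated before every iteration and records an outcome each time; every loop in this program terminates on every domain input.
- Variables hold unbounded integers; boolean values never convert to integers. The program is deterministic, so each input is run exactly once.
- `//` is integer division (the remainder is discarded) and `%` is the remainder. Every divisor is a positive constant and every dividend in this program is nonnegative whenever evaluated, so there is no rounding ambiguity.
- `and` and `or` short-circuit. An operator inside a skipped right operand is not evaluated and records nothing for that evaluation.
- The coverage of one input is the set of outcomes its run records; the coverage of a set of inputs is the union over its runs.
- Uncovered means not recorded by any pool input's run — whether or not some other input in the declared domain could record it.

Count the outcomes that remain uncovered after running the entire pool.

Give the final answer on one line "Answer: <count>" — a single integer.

run #1 (a=14, n=11) runs B1->F, B3->E, B2->T, B5->S, B4->F, B6->F, B7->T, B7->T, B7->T, B7->F, B9->E, B8->F, B11->S, B10->T; records B1=F, B2=T, B3=E, B4=F, B5=S, B6=F, B7=T, B7=F, B8=F, B9=E, B10=T, B11=S
run #2 (a=14, n=12) runs B1->F, B3->E, B2->T, B5->S, B4->F, B6->F, B7->T, B7->T, B7->T, B7->F, B9->E, B8->T, B11->S, B10->T; records B1=F, B2=T, B3=E, B4=F, B5=S, B6=F, B7=T, B7=F, B8=T, B9=E, B10=T, B11=S
run #3 (a=12, n=13) runs B1->F, B3->E, B2->T, B5->E, B4->T, B7->T, B7->T, B7->F, B9->E, B8->F, B11->S, B10->T; records B1=F, B2=T, B3=E, B4=T, B5=E, B7=T, B7=F, B8=F, B9=E, B10=T, B11=S
run #4 (a=15, n=10) runs B1->F, B3->S, B2->F, B5->S, B4->F, B6->F, B7->T, B7->T, B7->F, B9->E, B8->T, B11->S, B10->T; records B1=F, B2=F, B3=S, B4=F, B5=S, B6=F, B7=T, B7=F, B8=T, B9=E, B10=T, B11=S
run #5 (a=16, n=12) runs B1->F, B3->E, B2->T, B5->S, B4->F, B6->F, B7->T, B7->T, B7->T, B7->F, B9->E, B8->T, B11->S, B10->T; records B1=F, B2=T, B3=E, B4=F, B5=S, B6=F, B7=T, B7=F, B8=T, B9=E, B10=T, B11=S
union over the pool: B1=F, B2=T, B2=F, B3=S, B3=E, B4=T, B4=F, B5=S, B5=E, B6=F, B7=T, B7=F, B8=T, B8=F, B9=E, B10=T, B11=S
uncovered (5 of 22): B1=T, B6=T, B9=S, B10=F, B11=E

Answer: 5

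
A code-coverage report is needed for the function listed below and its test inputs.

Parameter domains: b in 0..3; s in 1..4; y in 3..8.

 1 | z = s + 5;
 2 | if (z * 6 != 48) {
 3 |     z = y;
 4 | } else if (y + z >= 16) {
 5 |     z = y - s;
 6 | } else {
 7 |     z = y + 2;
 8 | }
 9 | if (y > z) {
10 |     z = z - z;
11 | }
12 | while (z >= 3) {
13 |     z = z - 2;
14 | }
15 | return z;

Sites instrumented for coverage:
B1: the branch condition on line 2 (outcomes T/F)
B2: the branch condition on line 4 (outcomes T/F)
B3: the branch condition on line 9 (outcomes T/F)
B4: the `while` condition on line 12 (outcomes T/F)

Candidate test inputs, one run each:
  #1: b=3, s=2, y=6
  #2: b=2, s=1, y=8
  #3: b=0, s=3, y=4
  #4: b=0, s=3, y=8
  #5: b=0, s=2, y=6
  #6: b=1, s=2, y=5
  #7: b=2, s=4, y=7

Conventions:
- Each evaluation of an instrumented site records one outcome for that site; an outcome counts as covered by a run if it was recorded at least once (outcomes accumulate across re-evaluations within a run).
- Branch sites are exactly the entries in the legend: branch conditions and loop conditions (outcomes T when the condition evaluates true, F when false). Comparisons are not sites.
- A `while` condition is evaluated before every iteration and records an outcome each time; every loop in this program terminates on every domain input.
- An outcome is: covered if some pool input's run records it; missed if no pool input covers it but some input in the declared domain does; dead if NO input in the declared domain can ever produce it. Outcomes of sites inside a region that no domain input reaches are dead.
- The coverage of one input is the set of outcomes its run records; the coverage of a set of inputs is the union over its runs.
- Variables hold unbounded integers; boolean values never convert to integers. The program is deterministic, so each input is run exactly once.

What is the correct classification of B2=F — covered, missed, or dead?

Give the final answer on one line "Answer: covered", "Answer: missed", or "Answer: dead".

B2=F is recorded by pool input(s) 3 -> covered

Answer: covered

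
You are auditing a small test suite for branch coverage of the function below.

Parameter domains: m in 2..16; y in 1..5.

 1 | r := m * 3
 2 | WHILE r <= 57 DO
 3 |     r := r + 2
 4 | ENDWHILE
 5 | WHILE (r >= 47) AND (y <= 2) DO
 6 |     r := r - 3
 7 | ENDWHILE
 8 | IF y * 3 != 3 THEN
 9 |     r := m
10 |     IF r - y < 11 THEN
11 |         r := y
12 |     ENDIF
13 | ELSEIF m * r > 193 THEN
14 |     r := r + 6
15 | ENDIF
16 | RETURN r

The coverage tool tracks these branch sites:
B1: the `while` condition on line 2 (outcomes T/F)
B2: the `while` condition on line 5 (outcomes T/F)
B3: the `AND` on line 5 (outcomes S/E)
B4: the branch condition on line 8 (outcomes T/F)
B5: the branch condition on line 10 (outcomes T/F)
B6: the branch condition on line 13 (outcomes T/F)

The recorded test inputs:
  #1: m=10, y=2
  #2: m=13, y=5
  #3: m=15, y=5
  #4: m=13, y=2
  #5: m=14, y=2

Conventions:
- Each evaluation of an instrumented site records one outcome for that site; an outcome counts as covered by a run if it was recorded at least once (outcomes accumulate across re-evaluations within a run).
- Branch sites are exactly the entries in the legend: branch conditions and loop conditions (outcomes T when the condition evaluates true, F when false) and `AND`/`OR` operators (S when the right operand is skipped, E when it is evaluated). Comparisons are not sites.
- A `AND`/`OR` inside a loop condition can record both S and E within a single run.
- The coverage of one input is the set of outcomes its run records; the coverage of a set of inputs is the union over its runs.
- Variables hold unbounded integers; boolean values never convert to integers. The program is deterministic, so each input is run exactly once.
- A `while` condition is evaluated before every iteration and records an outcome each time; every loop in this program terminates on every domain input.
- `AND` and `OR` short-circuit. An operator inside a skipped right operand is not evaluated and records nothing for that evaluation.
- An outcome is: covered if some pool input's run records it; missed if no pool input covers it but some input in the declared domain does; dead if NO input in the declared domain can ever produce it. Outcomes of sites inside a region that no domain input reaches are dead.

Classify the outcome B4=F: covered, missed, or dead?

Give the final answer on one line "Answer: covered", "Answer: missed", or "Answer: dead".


no pool input records B4=F
but domain input (m=2, y=1) does record it -> reachable, so missed
Answer: missed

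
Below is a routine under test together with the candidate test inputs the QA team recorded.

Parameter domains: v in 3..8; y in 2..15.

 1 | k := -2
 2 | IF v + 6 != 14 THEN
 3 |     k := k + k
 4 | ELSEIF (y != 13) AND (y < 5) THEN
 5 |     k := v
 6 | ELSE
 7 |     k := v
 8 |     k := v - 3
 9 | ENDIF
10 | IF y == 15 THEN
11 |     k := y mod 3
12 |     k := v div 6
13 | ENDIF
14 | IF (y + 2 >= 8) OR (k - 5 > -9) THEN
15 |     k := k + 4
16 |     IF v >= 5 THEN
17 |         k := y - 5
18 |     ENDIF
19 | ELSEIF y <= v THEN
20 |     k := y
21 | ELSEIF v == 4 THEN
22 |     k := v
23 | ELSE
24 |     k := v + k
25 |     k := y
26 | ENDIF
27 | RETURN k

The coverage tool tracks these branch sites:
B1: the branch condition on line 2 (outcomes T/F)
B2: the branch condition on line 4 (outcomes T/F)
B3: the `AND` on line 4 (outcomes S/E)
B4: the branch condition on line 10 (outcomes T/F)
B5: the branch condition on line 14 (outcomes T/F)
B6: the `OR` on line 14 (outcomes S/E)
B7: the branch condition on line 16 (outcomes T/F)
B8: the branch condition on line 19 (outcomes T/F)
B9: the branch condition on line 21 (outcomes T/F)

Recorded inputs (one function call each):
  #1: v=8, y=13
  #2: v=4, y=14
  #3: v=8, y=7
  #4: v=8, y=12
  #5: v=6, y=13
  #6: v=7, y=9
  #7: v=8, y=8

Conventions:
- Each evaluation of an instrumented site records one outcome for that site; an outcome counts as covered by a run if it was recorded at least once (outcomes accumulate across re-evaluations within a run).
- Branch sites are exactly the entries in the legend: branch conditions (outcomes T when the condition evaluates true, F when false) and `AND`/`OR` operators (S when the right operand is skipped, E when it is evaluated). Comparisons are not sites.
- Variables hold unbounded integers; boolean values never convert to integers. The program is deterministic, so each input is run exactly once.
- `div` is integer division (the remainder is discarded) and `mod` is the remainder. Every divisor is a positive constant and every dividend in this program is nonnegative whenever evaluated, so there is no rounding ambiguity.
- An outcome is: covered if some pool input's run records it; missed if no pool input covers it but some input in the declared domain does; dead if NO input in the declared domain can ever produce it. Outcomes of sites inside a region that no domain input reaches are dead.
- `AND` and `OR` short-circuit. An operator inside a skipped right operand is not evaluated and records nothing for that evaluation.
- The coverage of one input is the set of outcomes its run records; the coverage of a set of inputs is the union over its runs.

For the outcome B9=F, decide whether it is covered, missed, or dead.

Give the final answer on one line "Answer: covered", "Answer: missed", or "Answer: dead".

no pool input records B9=F
but domain input (v=3, y=4) does record it -> reachable, so missed

Answer: missed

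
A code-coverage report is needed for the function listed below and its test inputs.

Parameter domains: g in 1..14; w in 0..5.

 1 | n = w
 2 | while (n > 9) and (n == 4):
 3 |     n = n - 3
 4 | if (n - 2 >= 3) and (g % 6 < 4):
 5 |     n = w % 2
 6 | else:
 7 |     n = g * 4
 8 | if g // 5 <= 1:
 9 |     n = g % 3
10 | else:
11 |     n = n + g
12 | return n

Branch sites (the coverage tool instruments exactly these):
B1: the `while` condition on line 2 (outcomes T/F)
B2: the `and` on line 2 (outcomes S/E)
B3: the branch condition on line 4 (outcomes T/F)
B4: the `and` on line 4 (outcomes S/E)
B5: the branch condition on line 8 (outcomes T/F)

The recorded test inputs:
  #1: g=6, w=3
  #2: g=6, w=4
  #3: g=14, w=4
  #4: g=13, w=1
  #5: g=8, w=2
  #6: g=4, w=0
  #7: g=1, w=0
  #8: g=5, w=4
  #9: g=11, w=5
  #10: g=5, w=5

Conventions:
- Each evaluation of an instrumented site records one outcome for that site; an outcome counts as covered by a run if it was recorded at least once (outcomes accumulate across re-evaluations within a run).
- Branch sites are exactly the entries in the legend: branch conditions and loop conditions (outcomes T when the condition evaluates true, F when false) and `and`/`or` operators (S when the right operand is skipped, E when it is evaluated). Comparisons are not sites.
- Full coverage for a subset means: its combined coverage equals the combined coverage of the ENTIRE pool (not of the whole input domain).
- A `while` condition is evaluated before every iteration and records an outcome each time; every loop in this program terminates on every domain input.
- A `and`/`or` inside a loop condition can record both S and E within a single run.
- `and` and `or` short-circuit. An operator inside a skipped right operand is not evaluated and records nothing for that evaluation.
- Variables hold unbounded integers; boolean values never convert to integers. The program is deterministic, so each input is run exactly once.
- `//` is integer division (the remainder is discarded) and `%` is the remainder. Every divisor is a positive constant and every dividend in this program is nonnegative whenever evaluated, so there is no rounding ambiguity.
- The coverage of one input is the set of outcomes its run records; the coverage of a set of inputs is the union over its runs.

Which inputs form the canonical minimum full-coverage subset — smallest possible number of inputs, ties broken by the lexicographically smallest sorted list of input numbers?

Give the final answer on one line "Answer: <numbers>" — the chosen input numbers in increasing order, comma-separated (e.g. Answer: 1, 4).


run #1 (g=6, w=3) runs B2->S, B1->F, B4->S, B3->F, B5->T; records B1=F, B2=S, B3=F, B4=S, B5=T
run #2 (g=6, w=4) runs B2->S, B1->F, B4->S, B3->F, B5->T; records B1=F, B2=S, B3=F, B4=S, B5=T
run #3 (g=14, w=4) runs B2->S, B1->F, B4->S, B3->F, B5->F; records B1=F, B2=S, B3=F, B4=S, B5=F
run #4 (g=13, w=1) runs B2->S, B1->F, B4->S, B3->F, B5->F; records B1=F, B2=S, B3=F, B4=S, B5=F
run #5 (g=8, w=2) runs B2->S, B1->F, B4->S, B3->F, B5->T; records B1=F, B2=S, B3=F, B4=S, B5=T
run #6 (g=4, w=0) runs B2->S, B1->F, B4->S, B3->F, B5->T; records B1=F, B2=S, B3=F, B4=S, B5=T
run #7 (g=1, w=0) runs B2->S, B1->F, B4->S, B3->F, B5->T; records B1=F, B2=S, B3=F, B4=S, B5=T
run #8 (g=5, w=4) runs B2->S, B1->F, B4->S, B3->F, B5->T; records B1=F, B2=S, B3=F, B4=S, B5=T
run #9 (g=11, w=5) runs B2->S, B1->F, B4->E, B3->F, B5->F; records B1=F, B2=S, B3=F, B4=E, B5=F
run #10 (g=5, w=5) runs B2->S, B1->F, B4->E, B3->F, B5->T; records B1=F, B2=S, B3=F, B4=E, B5=T
pool-wide coverage (7 outcomes): B1=F, B2=S, B3=F, B4=S, B4=E, B5=T, B5=F
no size-1 subset reaches all 7 outcomes (best union: 5/7)
the canonical winner is {1, 9}: size 2, full 7-outcome coverage, earliest index list among size-2 covers
Answer: 1, 9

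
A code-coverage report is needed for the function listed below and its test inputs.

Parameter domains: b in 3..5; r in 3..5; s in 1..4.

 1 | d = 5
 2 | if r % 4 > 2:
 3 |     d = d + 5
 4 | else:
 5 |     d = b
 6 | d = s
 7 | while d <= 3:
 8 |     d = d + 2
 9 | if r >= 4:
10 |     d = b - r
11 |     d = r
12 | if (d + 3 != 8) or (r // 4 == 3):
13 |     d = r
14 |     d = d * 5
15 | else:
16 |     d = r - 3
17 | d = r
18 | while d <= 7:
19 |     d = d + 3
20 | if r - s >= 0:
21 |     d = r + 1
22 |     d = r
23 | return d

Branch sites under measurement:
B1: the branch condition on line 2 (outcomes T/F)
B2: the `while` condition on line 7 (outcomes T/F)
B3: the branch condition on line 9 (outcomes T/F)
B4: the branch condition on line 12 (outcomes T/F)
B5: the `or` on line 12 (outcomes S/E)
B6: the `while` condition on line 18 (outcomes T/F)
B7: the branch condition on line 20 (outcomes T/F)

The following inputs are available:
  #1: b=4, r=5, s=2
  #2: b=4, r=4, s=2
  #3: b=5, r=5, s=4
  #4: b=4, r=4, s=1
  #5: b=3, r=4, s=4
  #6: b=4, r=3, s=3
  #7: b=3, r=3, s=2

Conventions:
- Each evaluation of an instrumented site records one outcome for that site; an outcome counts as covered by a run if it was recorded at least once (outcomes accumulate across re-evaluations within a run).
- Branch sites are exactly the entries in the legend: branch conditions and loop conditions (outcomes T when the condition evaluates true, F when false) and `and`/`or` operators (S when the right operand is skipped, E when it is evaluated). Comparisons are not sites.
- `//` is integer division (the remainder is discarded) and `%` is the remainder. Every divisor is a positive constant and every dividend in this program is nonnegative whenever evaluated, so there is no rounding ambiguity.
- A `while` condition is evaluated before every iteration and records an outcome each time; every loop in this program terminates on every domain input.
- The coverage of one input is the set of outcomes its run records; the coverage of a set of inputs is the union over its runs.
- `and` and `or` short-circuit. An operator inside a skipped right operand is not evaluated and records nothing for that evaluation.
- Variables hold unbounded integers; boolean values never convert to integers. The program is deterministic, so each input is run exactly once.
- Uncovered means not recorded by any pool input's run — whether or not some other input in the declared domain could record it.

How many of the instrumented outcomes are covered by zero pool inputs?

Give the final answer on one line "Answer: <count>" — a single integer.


run #1 (b=4, r=5, s=2) records B1=F, B2=T, B2=F, B3=T, B4=F, B5=E, B6=T, B6=F, B7=T
run #2 (b=4, r=4, s=2) records B1=F, B2=T, B2=F, B3=T, B4=T, B5=S, B6=T, B6=F, B7=T
run #3 (b=5, r=5, s=4) records B1=F, B2=F, B3=T, B4=F, B5=E, B6=T, B6=F, B7=T
run #4 (b=4, r=4, s=1) records B1=F, B2=T, B2=F, B3=T, B4=T, B5=S, B6=T, B6=F, B7=T
run #5 (b=3, r=4, s=4) records B1=F, B2=F, B3=T, B4=T, B5=S, B6=T, B6=F, B7=T
run #6 (b=4, r=3, s=3) records B1=T, B2=T, B2=F, B3=F, B4=F, B5=E, B6=T, B6=F, B7=T
run #7 (b=3, r=3, s=2) records B1=T, B2=T, B2=F, B3=F, B4=T, B5=S, B6=T, B6=F, B7=T
union over the pool: B1=T, B1=F, B2=T, B2=F, B3=T, B3=F, B4=T, B4=F, B5=S, B5=E, B6=T, B6=F, B7=T
uncovered (1 of 14): B7=F
Answer: 1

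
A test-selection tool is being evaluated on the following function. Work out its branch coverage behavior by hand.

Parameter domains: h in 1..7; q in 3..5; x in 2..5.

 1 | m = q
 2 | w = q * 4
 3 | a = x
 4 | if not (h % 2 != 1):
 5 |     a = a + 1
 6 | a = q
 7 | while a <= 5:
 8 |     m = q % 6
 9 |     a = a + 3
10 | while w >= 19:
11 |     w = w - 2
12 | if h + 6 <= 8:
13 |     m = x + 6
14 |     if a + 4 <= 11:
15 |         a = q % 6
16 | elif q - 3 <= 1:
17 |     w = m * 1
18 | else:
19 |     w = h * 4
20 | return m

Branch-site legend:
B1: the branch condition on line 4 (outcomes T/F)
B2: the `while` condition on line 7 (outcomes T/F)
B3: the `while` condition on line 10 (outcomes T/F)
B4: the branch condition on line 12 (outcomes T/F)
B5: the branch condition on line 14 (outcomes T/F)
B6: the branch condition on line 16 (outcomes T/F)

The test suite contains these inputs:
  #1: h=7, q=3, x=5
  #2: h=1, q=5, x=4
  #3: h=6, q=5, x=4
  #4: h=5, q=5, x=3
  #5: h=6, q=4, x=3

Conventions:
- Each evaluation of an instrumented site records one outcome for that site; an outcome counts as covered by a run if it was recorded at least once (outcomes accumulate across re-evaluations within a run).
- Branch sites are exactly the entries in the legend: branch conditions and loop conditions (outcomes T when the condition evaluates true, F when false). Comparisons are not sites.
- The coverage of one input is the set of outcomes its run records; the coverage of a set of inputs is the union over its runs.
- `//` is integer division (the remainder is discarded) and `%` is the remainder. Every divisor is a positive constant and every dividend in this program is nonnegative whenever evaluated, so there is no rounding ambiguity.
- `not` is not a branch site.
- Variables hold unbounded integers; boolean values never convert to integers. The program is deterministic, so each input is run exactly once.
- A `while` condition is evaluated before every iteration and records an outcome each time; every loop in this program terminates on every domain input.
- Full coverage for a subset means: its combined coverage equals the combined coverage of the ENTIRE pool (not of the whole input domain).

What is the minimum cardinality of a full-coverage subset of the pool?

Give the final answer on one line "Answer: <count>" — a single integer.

input #1 (h=7, q=3, x=5): covers B1=T, B2=T, B2=F, B3=F, B4=F, B6=T
input #2 (h=1, q=5, x=4): covers B1=T, B2=T, B2=F, B3=T, B3=F, B4=T, B5=F
input #3 (h=6, q=5, x=4): covers B1=F, B2=T, B2=F, B3=T, B3=F, B4=F, B6=F
input #4 (h=5, q=5, x=3): covers B1=T, B2=T, B2=F, B3=T, B3=F, B4=F, B6=F
input #5 (h=6, q=4, x=3): covers B1=F, B2=T, B2=F, B3=F, B4=F, B6=T
together the pool reaches 11 outcomes: B1=T, B1=F, B2=T, B2=F, B3=T, B3=F, B4=T, B4=F, B5=F, B6=T, B6=F
every size-1 subset falls short of the 11 outcomes (best: 7/11)
every size-2 subset falls short of the 11 outcomes (best: 10/11)
size 3: inputs {1, 2, 3} cover all 11 outcomes, and no lexicographically smaller subset of this size does

Answer: 3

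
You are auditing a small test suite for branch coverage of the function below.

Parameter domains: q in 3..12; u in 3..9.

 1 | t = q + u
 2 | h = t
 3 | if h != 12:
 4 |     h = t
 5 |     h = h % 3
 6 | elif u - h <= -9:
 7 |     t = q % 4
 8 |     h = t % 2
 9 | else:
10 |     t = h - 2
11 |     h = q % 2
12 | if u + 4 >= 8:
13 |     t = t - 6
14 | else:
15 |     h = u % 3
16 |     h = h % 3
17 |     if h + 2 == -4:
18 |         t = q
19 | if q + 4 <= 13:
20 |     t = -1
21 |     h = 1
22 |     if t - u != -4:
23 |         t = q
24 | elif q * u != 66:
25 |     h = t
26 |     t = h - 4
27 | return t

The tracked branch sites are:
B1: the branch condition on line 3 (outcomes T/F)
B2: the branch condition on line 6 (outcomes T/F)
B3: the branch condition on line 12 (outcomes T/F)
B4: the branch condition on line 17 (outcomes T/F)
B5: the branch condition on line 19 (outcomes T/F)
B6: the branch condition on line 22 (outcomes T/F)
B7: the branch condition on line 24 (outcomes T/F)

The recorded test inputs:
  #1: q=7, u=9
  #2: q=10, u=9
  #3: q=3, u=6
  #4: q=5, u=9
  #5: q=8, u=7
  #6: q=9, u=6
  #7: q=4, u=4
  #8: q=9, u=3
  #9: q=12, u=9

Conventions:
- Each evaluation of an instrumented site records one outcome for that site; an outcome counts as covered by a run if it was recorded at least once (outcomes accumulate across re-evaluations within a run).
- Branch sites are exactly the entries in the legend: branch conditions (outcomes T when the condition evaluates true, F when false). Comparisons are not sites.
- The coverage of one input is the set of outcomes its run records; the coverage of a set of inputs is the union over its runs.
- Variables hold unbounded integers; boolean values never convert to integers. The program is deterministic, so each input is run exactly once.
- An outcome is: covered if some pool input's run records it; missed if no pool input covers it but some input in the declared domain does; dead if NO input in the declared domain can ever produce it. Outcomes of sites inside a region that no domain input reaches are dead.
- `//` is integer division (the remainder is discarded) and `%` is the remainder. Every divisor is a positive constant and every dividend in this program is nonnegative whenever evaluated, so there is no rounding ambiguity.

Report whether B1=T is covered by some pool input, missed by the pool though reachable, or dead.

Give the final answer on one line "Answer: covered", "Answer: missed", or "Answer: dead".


B1=T is recorded by pool input(s) 1, 2, 3, 4, 5, 6, 7, 9 -> covered
Answer: covered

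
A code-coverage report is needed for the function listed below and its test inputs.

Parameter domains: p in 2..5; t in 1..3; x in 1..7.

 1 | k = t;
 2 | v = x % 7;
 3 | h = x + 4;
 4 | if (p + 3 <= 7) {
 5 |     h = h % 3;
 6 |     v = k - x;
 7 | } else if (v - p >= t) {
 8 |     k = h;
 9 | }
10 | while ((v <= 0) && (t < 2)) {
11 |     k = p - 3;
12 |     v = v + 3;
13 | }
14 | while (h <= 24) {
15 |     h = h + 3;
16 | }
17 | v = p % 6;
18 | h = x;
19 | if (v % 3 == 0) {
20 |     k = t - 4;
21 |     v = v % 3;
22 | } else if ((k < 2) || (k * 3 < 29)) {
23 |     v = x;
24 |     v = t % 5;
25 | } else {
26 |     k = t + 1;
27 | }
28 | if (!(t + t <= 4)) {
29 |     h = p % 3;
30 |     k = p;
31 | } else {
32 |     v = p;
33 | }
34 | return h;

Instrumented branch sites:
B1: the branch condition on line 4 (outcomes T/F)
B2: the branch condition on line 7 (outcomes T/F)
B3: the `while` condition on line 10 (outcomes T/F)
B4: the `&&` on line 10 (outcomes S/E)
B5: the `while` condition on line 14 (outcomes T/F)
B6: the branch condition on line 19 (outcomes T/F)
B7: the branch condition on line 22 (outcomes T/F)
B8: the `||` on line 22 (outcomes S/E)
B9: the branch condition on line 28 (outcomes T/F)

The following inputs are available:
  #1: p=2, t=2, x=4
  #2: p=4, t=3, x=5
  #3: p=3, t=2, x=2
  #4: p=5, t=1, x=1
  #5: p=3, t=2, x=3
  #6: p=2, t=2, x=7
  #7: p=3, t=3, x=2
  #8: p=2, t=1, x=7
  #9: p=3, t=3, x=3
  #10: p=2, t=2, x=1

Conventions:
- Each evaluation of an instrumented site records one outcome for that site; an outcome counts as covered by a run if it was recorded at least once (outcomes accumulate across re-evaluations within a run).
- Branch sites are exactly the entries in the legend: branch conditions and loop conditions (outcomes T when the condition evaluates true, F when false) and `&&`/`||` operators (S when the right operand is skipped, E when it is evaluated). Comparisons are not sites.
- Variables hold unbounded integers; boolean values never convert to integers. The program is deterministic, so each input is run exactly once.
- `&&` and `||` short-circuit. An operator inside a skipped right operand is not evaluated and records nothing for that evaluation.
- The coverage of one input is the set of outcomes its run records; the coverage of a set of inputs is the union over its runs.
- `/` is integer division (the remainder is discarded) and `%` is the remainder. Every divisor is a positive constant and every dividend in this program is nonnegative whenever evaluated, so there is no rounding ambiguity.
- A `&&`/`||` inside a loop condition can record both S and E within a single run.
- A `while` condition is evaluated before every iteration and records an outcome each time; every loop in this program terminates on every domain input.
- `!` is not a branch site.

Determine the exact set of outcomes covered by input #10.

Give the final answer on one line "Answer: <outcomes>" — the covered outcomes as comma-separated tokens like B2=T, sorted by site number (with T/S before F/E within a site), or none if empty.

Running input #10 (p=2, t=2, x=1), event by event:
  B1->T, B4->S, B3->F, B5->T, B5->T, B5->T, B5->T, B5->T, B5->T, B5->T
  B5->T, B5->F, B6->F, B8->E, B7->T, B9->F
collecting distinct outcomes: B1=T, B3=F, B4=S, B5=T, B5=F, B6=F, B7=T, B8=E, B9=F

Answer: B1=T, B3=F, B4=S, B5=T, B5=F, B6=F, B7=T, B8=E, B9=F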